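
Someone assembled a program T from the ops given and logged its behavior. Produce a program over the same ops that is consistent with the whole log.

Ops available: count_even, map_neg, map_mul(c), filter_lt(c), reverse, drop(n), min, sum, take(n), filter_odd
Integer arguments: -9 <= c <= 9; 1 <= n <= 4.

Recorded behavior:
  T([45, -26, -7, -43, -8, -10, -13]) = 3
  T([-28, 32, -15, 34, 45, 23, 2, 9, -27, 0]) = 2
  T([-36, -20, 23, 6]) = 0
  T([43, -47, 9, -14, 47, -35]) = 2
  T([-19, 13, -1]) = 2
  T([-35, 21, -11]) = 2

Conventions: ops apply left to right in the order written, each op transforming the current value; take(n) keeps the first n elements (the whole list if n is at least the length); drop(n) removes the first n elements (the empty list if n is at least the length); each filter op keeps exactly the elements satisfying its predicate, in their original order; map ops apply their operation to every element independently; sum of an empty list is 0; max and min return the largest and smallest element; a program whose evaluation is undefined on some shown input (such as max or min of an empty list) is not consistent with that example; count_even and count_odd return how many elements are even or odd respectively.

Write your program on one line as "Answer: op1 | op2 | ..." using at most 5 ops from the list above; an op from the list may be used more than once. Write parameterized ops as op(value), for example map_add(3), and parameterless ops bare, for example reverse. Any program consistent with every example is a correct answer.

filter_odd | map_mul(2) | filter_lt(9) | count_even

Check, running the answer program on each example:
  [45, -26, -7, -43, -8, -10, -13] -> [45, -7, -43, -13] -> [90, -14, -86, -26] -> [-14, -86, -26] -> 3
  [-28, 32, -15, 34, 45, 23, 2, 9, -27, 0] -> [-15, 45, 23, 9, -27] -> [-30, 90, 46, 18, -54] -> [-30, -54] -> 2
  [-36, -20, 23, 6] -> [23] -> [46] -> [] -> 0
  [43, -47, 9, -14, 47, -35] -> [43, -47, 9, 47, -35] -> [86, -94, 18, 94, -70] -> [-94, -70] -> 2
  [-19, 13, -1] -> [-19, 13, -1] -> [-38, 26, -2] -> [-38, -2] -> 2
  [-35, 21, -11] -> [-35, 21, -11] -> [-70, 42, -22] -> [-70, -22] -> 2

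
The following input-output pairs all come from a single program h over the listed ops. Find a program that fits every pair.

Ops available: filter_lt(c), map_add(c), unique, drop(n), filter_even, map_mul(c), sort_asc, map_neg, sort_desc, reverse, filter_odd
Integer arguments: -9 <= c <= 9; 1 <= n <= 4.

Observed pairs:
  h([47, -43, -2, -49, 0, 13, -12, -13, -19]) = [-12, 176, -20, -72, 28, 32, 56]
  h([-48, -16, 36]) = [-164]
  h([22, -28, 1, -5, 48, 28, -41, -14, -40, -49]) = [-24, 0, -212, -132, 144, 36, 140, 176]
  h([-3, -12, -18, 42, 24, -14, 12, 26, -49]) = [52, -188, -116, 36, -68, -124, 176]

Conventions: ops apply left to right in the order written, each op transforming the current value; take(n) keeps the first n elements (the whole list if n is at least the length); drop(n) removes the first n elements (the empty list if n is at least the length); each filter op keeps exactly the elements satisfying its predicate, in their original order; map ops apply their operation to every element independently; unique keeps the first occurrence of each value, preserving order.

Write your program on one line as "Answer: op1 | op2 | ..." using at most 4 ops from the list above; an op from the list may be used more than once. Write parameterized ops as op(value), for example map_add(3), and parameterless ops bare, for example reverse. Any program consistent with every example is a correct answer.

map_add(5) | drop(2) | map_mul(-4)

Check, running the answer program on each example:
  [47, -43, -2, -49, 0, 13, -12, -13, -19] -> [52, -38, 3, -44, 5, 18, -7, -8, -14] -> [3, -44, 5, 18, -7, -8, -14] -> [-12, 176, -20, -72, 28, 32, 56]
  [-48, -16, 36] -> [-43, -11, 41] -> [41] -> [-164]
  [22, -28, 1, -5, 48, 28, -41, -14, -40, -49] -> [27, -23, 6, 0, 53, 33, -36, -9, -35, -44] -> [6, 0, 53, 33, -36, -9, -35, -44] -> [-24, 0, -212, -132, 144, 36, 140, 176]
  [-3, -12, -18, 42, 24, -14, 12, 26, -49] -> [2, -7, -13, 47, 29, -9, 17, 31, -44] -> [-13, 47, 29, -9, 17, 31, -44] -> [52, -188, -116, 36, -68, -124, 176]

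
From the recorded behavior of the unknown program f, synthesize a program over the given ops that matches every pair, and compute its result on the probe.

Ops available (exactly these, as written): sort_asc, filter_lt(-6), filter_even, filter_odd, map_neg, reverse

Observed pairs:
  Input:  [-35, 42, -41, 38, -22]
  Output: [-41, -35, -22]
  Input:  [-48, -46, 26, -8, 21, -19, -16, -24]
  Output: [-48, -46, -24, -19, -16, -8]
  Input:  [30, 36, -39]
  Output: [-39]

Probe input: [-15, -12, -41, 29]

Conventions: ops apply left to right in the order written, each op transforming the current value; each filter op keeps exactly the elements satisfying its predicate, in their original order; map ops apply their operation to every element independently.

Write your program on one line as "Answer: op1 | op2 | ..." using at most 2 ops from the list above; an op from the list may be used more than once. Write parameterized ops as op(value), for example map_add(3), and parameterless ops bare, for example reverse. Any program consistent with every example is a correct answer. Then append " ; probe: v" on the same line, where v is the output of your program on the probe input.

filter_lt(-6) | sort_asc ; probe: [-41, -15, -12]

Check, running the answer program on each example:
  [-35, 42, -41, 38, -22] -> [-35, -41, -22] -> [-41, -35, -22]
  [-48, -46, 26, -8, 21, -19, -16, -24] -> [-48, -46, -8, -19, -16, -24] -> [-48, -46, -24, -19, -16, -8]
  [30, 36, -39] -> [-39] -> [-39]
  probe: [-15, -12, -41, 29] -> [-15, -12, -41] -> [-41, -15, -12]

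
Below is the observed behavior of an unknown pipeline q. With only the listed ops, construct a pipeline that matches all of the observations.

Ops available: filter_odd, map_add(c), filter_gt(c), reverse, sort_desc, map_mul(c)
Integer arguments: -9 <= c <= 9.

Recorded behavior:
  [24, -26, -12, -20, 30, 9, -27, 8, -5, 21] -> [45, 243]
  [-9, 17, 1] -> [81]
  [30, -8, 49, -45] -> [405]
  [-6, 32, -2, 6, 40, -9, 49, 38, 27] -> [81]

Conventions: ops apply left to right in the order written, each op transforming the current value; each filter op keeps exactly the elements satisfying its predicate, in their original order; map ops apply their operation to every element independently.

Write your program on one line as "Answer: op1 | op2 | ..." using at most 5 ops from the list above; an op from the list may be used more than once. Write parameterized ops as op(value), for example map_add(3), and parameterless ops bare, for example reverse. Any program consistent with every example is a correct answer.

reverse | filter_odd | map_mul(-9) | filter_gt(3)

Check, running the answer program on each example:
  [24, -26, -12, -20, 30, 9, -27, 8, -5, 21] -> [21, -5, 8, -27, 9, 30, -20, -12, -26, 24] -> [21, -5, -27, 9] -> [-189, 45, 243, -81] -> [45, 243]
  [-9, 17, 1] -> [1, 17, -9] -> [1, 17, -9] -> [-9, -153, 81] -> [81]
  [30, -8, 49, -45] -> [-45, 49, -8, 30] -> [-45, 49] -> [405, -441] -> [405]
  [-6, 32, -2, 6, 40, -9, 49, 38, 27] -> [27, 38, 49, -9, 40, 6, -2, 32, -6] -> [27, 49, -9] -> [-243, -441, 81] -> [81]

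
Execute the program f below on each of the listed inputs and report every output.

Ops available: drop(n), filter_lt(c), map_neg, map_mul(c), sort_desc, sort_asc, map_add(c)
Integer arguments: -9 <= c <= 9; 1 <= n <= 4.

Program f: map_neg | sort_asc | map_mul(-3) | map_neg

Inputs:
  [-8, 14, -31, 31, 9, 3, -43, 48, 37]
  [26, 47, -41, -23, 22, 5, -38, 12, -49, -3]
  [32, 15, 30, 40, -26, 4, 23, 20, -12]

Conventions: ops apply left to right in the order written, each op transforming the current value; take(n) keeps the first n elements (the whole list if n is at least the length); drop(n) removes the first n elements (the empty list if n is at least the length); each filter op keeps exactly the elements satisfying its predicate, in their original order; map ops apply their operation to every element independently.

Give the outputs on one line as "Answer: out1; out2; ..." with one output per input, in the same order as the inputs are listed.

Execution, op by op:
  [-8, 14, -31, 31, 9, 3, -43, 48, 37] -> [8, -14, 31, -31, -9, -3, 43, -48, -37] -> [-48, -37, -31, -14, -9, -3, 8, 31, 43] -> [144, 111, 93, 42, 27, 9, -24, -93, -129] -> [-144, -111, -93, -42, -27, -9, 24, 93, 129]
  [26, 47, -41, -23, 22, 5, -38, 12, -49, -3] -> [-26, -47, 41, 23, -22, -5, 38, -12, 49, 3] -> [-47, -26, -22, -12, -5, 3, 23, 38, 41, 49] -> [141, 78, 66, 36, 15, -9, -69, -114, -123, -147] -> [-141, -78, -66, -36, -15, 9, 69, 114, 123, 147]
  [32, 15, 30, 40, -26, 4, 23, 20, -12] -> [-32, -15, -30, -40, 26, -4, -23, -20, 12] -> [-40, -32, -30, -23, -20, -15, -4, 12, 26] -> [120, 96, 90, 69, 60, 45, 12, -36, -78] -> [-120, -96, -90, -69, -60, -45, -12, 36, 78]

[-144, -111, -93, -42, -27, -9, 24, 93, 129]; [-141, -78, -66, -36, -15, 9, 69, 114, 123, 147]; [-120, -96, -90, -69, -60, -45, -12, 36, 78]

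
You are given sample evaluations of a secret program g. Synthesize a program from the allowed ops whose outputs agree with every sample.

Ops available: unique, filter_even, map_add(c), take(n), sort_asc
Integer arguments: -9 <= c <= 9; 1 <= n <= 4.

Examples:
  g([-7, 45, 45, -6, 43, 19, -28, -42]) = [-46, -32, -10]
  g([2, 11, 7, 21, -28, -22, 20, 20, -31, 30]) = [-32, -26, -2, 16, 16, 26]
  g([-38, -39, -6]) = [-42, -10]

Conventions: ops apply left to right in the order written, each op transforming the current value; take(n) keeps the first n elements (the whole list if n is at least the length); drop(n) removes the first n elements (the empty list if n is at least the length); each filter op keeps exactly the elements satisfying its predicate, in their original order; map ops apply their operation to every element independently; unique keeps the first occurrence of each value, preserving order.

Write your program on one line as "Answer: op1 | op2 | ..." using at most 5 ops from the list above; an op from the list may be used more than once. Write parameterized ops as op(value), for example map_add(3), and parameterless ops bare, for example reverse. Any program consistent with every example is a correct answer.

map_add(-1) | map_add(-3) | filter_even | sort_asc

Check, running the answer program on each example:
  [-7, 45, 45, -6, 43, 19, -28, -42] -> [-8, 44, 44, -7, 42, 18, -29, -43] -> [-11, 41, 41, -10, 39, 15, -32, -46] -> [-10, -32, -46] -> [-46, -32, -10]
  [2, 11, 7, 21, -28, -22, 20, 20, -31, 30] -> [1, 10, 6, 20, -29, -23, 19, 19, -32, 29] -> [-2, 7, 3, 17, -32, -26, 16, 16, -35, 26] -> [-2, -32, -26, 16, 16, 26] -> [-32, -26, -2, 16, 16, 26]
  [-38, -39, -6] -> [-39, -40, -7] -> [-42, -43, -10] -> [-42, -10] -> [-42, -10]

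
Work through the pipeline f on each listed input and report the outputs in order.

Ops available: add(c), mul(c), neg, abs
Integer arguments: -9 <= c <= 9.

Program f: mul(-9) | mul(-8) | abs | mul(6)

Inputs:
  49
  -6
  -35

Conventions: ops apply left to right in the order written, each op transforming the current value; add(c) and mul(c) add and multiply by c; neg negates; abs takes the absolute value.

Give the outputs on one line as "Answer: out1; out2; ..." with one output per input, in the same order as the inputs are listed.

21168; 2592; 15120

Execution, op by op:
  49 -> -441 -> 3528 -> 3528 -> 21168
  -6 -> 54 -> -432 -> 432 -> 2592
  -35 -> 315 -> -2520 -> 2520 -> 15120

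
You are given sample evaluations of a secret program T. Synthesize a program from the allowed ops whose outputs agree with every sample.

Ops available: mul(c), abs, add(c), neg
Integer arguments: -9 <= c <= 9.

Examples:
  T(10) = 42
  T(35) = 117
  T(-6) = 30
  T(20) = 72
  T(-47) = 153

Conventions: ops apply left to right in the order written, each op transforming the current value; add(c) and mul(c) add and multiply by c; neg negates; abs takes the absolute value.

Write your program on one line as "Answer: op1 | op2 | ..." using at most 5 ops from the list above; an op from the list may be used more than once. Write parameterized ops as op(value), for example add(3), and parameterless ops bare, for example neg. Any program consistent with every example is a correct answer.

abs | neg | add(-4) | mul(3) | abs

Check, running the answer program on each example:
  10 -> 10 -> -10 -> -14 -> -42 -> 42
  35 -> 35 -> -35 -> -39 -> -117 -> 117
  -6 -> 6 -> -6 -> -10 -> -30 -> 30
  20 -> 20 -> -20 -> -24 -> -72 -> 72
  -47 -> 47 -> -47 -> -51 -> -153 -> 153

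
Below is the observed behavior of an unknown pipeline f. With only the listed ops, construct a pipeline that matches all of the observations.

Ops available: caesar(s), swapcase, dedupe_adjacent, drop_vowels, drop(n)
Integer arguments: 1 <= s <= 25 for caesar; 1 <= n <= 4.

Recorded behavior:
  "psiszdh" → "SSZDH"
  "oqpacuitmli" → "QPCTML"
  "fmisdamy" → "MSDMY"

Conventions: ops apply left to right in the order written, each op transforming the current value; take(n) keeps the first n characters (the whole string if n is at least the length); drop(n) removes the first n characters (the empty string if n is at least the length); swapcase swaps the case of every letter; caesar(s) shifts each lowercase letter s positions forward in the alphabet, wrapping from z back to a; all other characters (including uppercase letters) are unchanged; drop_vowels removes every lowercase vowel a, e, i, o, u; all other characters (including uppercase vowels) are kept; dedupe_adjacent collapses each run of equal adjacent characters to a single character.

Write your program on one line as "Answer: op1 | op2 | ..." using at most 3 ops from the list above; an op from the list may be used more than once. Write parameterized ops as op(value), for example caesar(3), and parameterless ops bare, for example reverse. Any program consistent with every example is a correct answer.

drop(1) | drop_vowels | swapcase

Check, running the answer program on each example:
  "psiszdh" -> "siszdh" -> "sszdh" -> "SSZDH"
  "oqpacuitmli" -> "qpacuitmli" -> "qpctml" -> "QPCTML"
  "fmisdamy" -> "misdamy" -> "msdmy" -> "MSDMY"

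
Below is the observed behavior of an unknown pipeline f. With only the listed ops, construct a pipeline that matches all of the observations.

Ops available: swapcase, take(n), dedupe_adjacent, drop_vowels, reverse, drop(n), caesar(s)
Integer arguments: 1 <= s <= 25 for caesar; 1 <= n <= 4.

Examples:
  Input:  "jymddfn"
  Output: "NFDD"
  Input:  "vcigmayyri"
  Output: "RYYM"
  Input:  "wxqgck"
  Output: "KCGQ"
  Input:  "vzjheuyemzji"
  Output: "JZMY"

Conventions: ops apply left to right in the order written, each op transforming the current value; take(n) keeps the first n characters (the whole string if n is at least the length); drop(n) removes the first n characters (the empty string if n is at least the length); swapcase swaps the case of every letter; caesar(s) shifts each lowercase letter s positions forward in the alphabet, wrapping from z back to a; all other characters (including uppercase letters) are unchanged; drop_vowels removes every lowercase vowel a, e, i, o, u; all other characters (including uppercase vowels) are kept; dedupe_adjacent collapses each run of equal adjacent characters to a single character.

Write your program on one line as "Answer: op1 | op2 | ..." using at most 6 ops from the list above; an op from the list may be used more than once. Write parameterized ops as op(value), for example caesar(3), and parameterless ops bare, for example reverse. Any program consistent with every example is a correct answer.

drop_vowels | swapcase | drop(2) | reverse | take(4)

Check, running the answer program on each example:
  "jymddfn" -> "jymddfn" -> "JYMDDFN" -> "MDDFN" -> "NFDDM" -> "NFDD"
  "vcigmayyri" -> "vcgmyyr" -> "VCGMYYR" -> "GMYYR" -> "RYYMG" -> "RYYM"
  "wxqgck" -> "wxqgck" -> "WXQGCK" -> "QGCK" -> "KCGQ" -> "KCGQ"
  "vzjheuyemzji" -> "vzjhymzj" -> "VZJHYMZJ" -> "JHYMZJ" -> "JZMYHJ" -> "JZMY"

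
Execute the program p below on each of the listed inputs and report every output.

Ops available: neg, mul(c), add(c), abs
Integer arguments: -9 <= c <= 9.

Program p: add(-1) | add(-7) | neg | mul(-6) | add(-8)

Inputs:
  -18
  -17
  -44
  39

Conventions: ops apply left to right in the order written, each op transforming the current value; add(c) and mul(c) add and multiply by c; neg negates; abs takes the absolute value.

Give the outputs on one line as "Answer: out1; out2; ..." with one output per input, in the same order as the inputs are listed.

Execution, op by op:
  -18 -> -19 -> -26 -> 26 -> -156 -> -164
  -17 -> -18 -> -25 -> 25 -> -150 -> -158
  -44 -> -45 -> -52 -> 52 -> -312 -> -320
  39 -> 38 -> 31 -> -31 -> 186 -> 178

-164; -158; -320; 178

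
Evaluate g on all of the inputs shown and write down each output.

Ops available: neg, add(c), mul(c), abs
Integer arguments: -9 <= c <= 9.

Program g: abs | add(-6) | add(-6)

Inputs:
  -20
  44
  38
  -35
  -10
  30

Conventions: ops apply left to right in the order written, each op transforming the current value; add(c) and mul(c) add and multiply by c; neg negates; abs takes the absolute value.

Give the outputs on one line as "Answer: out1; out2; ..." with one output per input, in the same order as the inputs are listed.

Execution, op by op:
  -20 -> 20 -> 14 -> 8
  44 -> 44 -> 38 -> 32
  38 -> 38 -> 32 -> 26
  -35 -> 35 -> 29 -> 23
  -10 -> 10 -> 4 -> -2
  30 -> 30 -> 24 -> 18

8; 32; 26; 23; -2; 18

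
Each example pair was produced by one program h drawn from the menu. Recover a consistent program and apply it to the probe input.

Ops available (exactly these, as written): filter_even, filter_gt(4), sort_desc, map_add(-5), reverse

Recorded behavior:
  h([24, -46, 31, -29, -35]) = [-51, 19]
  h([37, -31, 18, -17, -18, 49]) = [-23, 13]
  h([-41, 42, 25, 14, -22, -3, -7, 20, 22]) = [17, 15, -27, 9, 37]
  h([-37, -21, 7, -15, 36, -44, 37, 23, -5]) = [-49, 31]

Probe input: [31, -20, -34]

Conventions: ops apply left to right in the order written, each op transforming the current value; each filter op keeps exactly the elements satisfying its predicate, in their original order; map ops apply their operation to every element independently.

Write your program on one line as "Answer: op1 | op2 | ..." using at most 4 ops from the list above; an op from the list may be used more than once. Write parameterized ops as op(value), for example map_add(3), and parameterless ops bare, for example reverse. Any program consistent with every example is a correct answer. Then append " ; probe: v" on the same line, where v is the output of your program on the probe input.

reverse | filter_even | map_add(-5) ; probe: [-39, -25]

Check, running the answer program on each example:
  [24, -46, 31, -29, -35] -> [-35, -29, 31, -46, 24] -> [-46, 24] -> [-51, 19]
  [37, -31, 18, -17, -18, 49] -> [49, -18, -17, 18, -31, 37] -> [-18, 18] -> [-23, 13]
  [-41, 42, 25, 14, -22, -3, -7, 20, 22] -> [22, 20, -7, -3, -22, 14, 25, 42, -41] -> [22, 20, -22, 14, 42] -> [17, 15, -27, 9, 37]
  [-37, -21, 7, -15, 36, -44, 37, 23, -5] -> [-5, 23, 37, -44, 36, -15, 7, -21, -37] -> [-44, 36] -> [-49, 31]
  probe: [31, -20, -34] -> [-34, -20, 31] -> [-34, -20] -> [-39, -25]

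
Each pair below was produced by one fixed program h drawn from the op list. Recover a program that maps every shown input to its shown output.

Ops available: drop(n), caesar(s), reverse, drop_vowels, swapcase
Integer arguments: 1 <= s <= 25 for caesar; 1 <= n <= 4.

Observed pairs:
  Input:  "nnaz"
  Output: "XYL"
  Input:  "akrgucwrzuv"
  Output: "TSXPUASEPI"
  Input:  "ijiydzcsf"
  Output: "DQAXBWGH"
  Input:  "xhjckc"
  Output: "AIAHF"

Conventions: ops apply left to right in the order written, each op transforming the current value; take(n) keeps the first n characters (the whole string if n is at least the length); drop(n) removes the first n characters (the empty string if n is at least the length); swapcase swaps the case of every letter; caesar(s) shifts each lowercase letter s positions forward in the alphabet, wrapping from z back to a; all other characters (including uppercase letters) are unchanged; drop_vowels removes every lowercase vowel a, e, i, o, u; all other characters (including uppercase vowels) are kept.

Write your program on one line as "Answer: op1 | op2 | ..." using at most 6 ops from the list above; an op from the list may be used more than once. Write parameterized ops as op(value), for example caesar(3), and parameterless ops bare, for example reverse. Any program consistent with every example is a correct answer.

caesar(17) | drop(1) | caesar(7) | swapcase | reverse

Check, running the answer program on each example:
  "nnaz" -> "eerq" -> "erq" -> "lyx" -> "LYX" -> "XYL"
  "akrgucwrzuv" -> "rbixltniqlm" -> "bixltniqlm" -> "ipesaupxst" -> "IPESAUPXST" -> "TSXPUASEPI"
  "ijiydzcsf" -> "zazpuqtjw" -> "azpuqtjw" -> "hgwbxaqd" -> "HGWBXAQD" -> "DQAXBWGH"
  "xhjckc" -> "oyatbt" -> "yatbt" -> "fhaia" -> "FHAIA" -> "AIAHF"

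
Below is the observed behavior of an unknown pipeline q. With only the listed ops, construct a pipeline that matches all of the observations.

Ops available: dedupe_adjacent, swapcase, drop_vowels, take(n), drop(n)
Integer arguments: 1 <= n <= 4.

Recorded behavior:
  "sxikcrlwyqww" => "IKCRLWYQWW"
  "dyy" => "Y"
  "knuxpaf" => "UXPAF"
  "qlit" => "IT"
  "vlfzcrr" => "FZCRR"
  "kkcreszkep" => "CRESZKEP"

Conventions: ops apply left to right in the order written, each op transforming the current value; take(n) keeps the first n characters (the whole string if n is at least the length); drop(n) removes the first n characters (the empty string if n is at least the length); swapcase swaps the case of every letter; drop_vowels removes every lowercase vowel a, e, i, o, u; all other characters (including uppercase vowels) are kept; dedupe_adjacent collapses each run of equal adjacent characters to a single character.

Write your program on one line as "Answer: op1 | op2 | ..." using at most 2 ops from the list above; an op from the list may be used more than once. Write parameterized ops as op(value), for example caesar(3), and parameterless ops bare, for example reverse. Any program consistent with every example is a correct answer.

drop(2) | swapcase

Check, running the answer program on each example:
  "sxikcrlwyqww" -> "ikcrlwyqww" -> "IKCRLWYQWW"
  "dyy" -> "y" -> "Y"
  "knuxpaf" -> "uxpaf" -> "UXPAF"
  "qlit" -> "it" -> "IT"
  "vlfzcrr" -> "fzcrr" -> "FZCRR"
  "kkcreszkep" -> "creszkep" -> "CRESZKEP"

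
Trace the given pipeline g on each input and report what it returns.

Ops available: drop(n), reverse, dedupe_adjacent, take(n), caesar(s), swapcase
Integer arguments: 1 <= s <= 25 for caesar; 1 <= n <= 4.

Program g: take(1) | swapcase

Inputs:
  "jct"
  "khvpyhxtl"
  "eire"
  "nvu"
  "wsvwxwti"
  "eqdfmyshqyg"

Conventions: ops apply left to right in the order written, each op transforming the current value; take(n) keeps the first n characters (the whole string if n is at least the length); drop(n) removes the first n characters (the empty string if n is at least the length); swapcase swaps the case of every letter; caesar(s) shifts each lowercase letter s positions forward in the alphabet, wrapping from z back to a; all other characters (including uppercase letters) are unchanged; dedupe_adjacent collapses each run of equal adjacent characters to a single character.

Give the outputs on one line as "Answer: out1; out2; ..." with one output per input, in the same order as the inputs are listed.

"J"; "K"; "E"; "N"; "W"; "E"

Execution, op by op:
  "jct" -> "j" -> "J"
  "khvpyhxtl" -> "k" -> "K"
  "eire" -> "e" -> "E"
  "nvu" -> "n" -> "N"
  "wsvwxwti" -> "w" -> "W"
  "eqdfmyshqyg" -> "e" -> "E"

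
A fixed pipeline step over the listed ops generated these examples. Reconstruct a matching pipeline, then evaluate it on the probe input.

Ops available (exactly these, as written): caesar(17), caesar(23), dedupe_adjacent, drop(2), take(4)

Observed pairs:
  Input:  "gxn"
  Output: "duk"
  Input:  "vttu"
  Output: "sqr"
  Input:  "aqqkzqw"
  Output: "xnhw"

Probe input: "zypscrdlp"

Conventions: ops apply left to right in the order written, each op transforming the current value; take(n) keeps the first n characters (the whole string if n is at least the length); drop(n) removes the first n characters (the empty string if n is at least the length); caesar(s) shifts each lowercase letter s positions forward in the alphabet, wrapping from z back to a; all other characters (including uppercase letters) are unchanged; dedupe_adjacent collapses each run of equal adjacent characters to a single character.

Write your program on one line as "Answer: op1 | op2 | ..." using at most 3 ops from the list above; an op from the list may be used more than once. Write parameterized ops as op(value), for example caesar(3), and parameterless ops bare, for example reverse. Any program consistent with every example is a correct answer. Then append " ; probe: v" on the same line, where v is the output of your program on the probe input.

dedupe_adjacent | take(4) | caesar(23) ; probe: "wvmp"

Check, running the answer program on each example:
  "gxn" -> "gxn" -> "gxn" -> "duk"
  "vttu" -> "vtu" -> "vtu" -> "sqr"
  "aqqkzqw" -> "aqkzqw" -> "aqkz" -> "xnhw"
  probe: "zypscrdlp" -> "zypscrdlp" -> "zyps" -> "wvmp"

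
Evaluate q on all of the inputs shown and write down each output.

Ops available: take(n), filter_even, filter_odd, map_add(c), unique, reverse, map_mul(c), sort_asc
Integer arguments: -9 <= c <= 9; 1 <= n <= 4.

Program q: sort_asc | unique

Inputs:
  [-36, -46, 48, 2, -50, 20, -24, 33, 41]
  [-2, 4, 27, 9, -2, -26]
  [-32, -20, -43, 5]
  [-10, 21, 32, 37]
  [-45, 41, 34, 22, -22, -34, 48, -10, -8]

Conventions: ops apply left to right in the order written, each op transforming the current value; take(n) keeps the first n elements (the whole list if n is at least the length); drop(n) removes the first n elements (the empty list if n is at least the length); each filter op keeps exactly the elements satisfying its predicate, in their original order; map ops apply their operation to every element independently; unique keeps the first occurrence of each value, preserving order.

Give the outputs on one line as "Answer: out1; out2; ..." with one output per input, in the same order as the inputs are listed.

[-50, -46, -36, -24, 2, 20, 33, 41, 48]; [-26, -2, 4, 9, 27]; [-43, -32, -20, 5]; [-10, 21, 32, 37]; [-45, -34, -22, -10, -8, 22, 34, 41, 48]

Execution, op by op:
  [-36, -46, 48, 2, -50, 20, -24, 33, 41] -> [-50, -46, -36, -24, 2, 20, 33, 41, 48] -> [-50, -46, -36, -24, 2, 20, 33, 41, 48]
  [-2, 4, 27, 9, -2, -26] -> [-26, -2, -2, 4, 9, 27] -> [-26, -2, 4, 9, 27]
  [-32, -20, -43, 5] -> [-43, -32, -20, 5] -> [-43, -32, -20, 5]
  [-10, 21, 32, 37] -> [-10, 21, 32, 37] -> [-10, 21, 32, 37]
  [-45, 41, 34, 22, -22, -34, 48, -10, -8] -> [-45, -34, -22, -10, -8, 22, 34, 41, 48] -> [-45, -34, -22, -10, -8, 22, 34, 41, 48]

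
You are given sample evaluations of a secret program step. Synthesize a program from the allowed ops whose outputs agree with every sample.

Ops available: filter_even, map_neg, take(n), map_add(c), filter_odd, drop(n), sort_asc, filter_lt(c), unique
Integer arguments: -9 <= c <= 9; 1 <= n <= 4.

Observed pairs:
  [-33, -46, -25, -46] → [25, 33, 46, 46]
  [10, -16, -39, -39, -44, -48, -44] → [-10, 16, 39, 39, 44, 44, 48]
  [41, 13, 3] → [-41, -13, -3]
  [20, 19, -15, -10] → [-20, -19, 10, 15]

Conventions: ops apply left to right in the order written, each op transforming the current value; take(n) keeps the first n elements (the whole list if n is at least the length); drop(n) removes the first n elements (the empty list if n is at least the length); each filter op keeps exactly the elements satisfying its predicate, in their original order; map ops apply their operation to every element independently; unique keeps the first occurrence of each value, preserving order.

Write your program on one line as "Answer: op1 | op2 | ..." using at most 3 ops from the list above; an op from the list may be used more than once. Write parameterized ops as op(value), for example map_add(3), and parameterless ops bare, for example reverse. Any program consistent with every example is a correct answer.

map_neg | sort_asc

Check, running the answer program on each example:
  [-33, -46, -25, -46] -> [33, 46, 25, 46] -> [25, 33, 46, 46]
  [10, -16, -39, -39, -44, -48, -44] -> [-10, 16, 39, 39, 44, 48, 44] -> [-10, 16, 39, 39, 44, 44, 48]
  [41, 13, 3] -> [-41, -13, -3] -> [-41, -13, -3]
  [20, 19, -15, -10] -> [-20, -19, 15, 10] -> [-20, -19, 10, 15]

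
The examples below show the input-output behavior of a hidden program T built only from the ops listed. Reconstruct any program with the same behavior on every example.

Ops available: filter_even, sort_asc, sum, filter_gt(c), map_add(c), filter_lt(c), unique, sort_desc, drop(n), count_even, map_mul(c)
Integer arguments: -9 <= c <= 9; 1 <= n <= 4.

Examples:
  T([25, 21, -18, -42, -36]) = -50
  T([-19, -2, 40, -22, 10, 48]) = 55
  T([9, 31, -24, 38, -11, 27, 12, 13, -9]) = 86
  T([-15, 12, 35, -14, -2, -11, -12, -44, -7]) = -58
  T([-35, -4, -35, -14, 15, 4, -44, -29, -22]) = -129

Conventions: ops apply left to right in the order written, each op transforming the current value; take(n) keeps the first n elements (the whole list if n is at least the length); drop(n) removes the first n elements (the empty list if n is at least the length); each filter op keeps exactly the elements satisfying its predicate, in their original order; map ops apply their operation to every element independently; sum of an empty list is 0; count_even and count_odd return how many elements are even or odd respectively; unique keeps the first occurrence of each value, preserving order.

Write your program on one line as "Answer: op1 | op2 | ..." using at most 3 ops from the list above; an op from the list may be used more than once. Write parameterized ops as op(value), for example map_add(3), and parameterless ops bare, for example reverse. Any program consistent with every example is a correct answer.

unique | sort_desc | sum

Check, running the answer program on each example:
  [25, 21, -18, -42, -36] -> [25, 21, -18, -42, -36] -> [25, 21, -18, -36, -42] -> -50
  [-19, -2, 40, -22, 10, 48] -> [-19, -2, 40, -22, 10, 48] -> [48, 40, 10, -2, -19, -22] -> 55
  [9, 31, -24, 38, -11, 27, 12, 13, -9] -> [9, 31, -24, 38, -11, 27, 12, 13, -9] -> [38, 31, 27, 13, 12, 9, -9, -11, -24] -> 86
  [-15, 12, 35, -14, -2, -11, -12, -44, -7] -> [-15, 12, 35, -14, -2, -11, -12, -44, -7] -> [35, 12, -2, -7, -11, -12, -14, -15, -44] -> -58
  [-35, -4, -35, -14, 15, 4, -44, -29, -22] -> [-35, -4, -14, 15, 4, -44, -29, -22] -> [15, 4, -4, -14, -22, -29, -35, -44] -> -129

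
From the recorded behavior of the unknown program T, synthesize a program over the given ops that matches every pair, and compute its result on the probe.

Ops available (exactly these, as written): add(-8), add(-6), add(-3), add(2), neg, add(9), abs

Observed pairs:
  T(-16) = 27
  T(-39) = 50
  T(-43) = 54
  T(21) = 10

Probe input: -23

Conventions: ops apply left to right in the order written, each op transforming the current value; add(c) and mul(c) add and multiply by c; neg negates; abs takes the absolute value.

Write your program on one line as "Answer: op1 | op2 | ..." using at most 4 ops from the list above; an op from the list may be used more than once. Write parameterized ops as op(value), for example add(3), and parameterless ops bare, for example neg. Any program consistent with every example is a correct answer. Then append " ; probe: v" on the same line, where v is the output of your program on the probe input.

add(-8) | add(-3) | abs ; probe: 34

Check, running the answer program on each example:
  -16 -> -24 -> -27 -> 27
  -39 -> -47 -> -50 -> 50
  -43 -> -51 -> -54 -> 54
  21 -> 13 -> 10 -> 10
  probe: -23 -> -31 -> -34 -> 34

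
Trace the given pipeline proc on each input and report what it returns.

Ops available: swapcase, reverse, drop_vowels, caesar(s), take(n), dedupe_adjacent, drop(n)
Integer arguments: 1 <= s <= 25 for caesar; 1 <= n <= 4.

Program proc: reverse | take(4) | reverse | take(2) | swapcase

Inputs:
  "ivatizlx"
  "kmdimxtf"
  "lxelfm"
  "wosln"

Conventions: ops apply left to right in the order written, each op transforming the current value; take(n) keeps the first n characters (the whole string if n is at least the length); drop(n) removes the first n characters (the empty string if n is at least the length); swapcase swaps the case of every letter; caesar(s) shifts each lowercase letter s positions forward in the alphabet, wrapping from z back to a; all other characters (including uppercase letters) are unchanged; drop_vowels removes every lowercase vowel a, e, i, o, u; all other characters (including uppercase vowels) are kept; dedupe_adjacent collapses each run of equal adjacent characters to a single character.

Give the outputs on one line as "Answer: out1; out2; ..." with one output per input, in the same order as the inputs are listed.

"IZ"; "MX"; "EL"; "OS"

Execution, op by op:
  "ivatizlx" -> "xlzitavi" -> "xlzi" -> "izlx" -> "iz" -> "IZ"
  "kmdimxtf" -> "ftxmidmk" -> "ftxm" -> "mxtf" -> "mx" -> "MX"
  "lxelfm" -> "mflexl" -> "mfle" -> "elfm" -> "el" -> "EL"
  "wosln" -> "nlsow" -> "nlso" -> "osln" -> "os" -> "OS"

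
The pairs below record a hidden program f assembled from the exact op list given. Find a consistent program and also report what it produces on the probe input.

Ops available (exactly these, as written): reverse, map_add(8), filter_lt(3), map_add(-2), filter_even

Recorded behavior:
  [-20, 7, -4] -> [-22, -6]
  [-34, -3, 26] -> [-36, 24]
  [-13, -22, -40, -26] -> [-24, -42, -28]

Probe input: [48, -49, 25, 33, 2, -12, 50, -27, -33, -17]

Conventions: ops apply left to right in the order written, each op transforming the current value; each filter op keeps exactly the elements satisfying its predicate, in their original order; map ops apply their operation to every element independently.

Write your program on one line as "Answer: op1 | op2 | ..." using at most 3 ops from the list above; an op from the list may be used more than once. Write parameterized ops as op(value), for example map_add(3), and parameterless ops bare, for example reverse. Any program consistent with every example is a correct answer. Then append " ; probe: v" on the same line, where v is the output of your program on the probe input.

map_add(-2) | filter_even ; probe: [46, 0, -14, 48]

Check, running the answer program on each example:
  [-20, 7, -4] -> [-22, 5, -6] -> [-22, -6]
  [-34, -3, 26] -> [-36, -5, 24] -> [-36, 24]
  [-13, -22, -40, -26] -> [-15, -24, -42, -28] -> [-24, -42, -28]
  probe: [48, -49, 25, 33, 2, -12, 50, -27, -33, -17] -> [46, -51, 23, 31, 0, -14, 48, -29, -35, -19] -> [46, 0, -14, 48]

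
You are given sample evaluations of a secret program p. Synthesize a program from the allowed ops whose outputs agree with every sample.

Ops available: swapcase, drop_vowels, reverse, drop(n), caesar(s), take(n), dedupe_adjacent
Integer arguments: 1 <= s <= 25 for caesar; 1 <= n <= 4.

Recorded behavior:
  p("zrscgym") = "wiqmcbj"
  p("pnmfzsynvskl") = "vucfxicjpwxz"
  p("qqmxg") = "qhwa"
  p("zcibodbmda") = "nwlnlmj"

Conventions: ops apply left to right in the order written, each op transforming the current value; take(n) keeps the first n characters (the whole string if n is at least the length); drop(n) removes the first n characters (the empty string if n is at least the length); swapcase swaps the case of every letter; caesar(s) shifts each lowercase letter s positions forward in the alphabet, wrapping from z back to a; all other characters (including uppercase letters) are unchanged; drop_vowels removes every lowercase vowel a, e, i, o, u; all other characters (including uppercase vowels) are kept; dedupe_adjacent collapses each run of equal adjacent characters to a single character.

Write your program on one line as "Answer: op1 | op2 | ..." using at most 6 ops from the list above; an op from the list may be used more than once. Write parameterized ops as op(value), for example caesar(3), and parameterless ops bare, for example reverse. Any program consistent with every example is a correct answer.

drop_vowels | dedupe_adjacent | reverse | caesar(7) | caesar(3)

Check, running the answer program on each example:
  "zrscgym" -> "zrscgym" -> "zrscgym" -> "mygcsrz" -> "tfnjzyg" -> "wiqmcbj"
  "pnmfzsynvskl" -> "pnmfzsynvskl" -> "pnmfzsynvskl" -> "lksvnyszfmnp" -> "srzcufzgmtuw" -> "vucfxicjpwxz"
  "qqmxg" -> "qqmxg" -> "qmxg" -> "gxmq" -> "netx" -> "qhwa"
  "zcibodbmda" -> "zcbdbmd" -> "zcbdbmd" -> "dmbdbcz" -> "ktikijg" -> "nwlnlmj"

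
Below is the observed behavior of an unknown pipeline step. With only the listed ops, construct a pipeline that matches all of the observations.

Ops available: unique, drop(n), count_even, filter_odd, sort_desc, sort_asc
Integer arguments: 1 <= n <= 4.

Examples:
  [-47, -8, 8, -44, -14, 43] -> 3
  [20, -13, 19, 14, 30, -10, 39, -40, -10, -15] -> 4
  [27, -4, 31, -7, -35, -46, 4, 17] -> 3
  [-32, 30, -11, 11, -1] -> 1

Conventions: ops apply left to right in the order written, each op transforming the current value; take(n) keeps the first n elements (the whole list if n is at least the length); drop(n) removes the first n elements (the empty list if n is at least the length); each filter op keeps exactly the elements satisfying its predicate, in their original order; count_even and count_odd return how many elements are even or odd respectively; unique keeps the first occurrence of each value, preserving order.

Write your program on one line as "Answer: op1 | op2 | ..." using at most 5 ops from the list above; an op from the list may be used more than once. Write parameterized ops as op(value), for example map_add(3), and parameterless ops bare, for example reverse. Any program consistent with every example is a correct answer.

unique | sort_desc | drop(2) | count_even

Check, running the answer program on each example:
  [-47, -8, 8, -44, -14, 43] -> [-47, -8, 8, -44, -14, 43] -> [43, 8, -8, -14, -44, -47] -> [-8, -14, -44, -47] -> 3
  [20, -13, 19, 14, 30, -10, 39, -40, -10, -15] -> [20, -13, 19, 14, 30, -10, 39, -40, -15] -> [39, 30, 20, 19, 14, -10, -13, -15, -40] -> [20, 19, 14, -10, -13, -15, -40] -> 4
  [27, -4, 31, -7, -35, -46, 4, 17] -> [27, -4, 31, -7, -35, -46, 4, 17] -> [31, 27, 17, 4, -4, -7, -35, -46] -> [17, 4, -4, -7, -35, -46] -> 3
  [-32, 30, -11, 11, -1] -> [-32, 30, -11, 11, -1] -> [30, 11, -1, -11, -32] -> [-1, -11, -32] -> 1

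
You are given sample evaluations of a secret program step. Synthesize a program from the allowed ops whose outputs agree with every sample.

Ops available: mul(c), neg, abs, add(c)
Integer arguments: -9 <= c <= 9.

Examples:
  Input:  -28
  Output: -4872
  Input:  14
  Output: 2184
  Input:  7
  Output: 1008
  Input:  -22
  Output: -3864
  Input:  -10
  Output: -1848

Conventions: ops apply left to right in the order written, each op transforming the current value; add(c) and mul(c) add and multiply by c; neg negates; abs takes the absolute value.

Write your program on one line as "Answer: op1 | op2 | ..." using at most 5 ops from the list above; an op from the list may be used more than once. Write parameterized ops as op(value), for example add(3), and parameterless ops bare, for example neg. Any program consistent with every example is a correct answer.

mul(3) | add(-3) | neg | mul(8) | mul(-7)

Check, running the answer program on each example:
  -28 -> -84 -> -87 -> 87 -> 696 -> -4872
  14 -> 42 -> 39 -> -39 -> -312 -> 2184
  7 -> 21 -> 18 -> -18 -> -144 -> 1008
  -22 -> -66 -> -69 -> 69 -> 552 -> -3864
  -10 -> -30 -> -33 -> 33 -> 264 -> -1848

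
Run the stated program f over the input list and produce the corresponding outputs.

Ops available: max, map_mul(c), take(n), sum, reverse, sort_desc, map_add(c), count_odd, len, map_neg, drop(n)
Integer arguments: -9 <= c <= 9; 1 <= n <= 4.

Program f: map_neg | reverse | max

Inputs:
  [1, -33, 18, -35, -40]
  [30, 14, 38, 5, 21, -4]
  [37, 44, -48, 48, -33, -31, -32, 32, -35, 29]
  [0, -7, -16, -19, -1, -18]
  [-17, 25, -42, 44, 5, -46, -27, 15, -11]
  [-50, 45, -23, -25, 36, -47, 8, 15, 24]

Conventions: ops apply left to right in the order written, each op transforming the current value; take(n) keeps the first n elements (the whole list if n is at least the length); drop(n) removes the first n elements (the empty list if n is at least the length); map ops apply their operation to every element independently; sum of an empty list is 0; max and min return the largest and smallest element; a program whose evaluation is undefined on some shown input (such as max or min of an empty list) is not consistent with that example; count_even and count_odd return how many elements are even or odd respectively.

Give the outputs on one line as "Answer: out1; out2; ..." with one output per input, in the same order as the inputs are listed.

40; 4; 48; 19; 46; 50

Execution, op by op:
  [1, -33, 18, -35, -40] -> [-1, 33, -18, 35, 40] -> [40, 35, -18, 33, -1] -> 40
  [30, 14, 38, 5, 21, -4] -> [-30, -14, -38, -5, -21, 4] -> [4, -21, -5, -38, -14, -30] -> 4
  [37, 44, -48, 48, -33, -31, -32, 32, -35, 29] -> [-37, -44, 48, -48, 33, 31, 32, -32, 35, -29] -> [-29, 35, -32, 32, 31, 33, -48, 48, -44, -37] -> 48
  [0, -7, -16, -19, -1, -18] -> [0, 7, 16, 19, 1, 18] -> [18, 1, 19, 16, 7, 0] -> 19
  [-17, 25, -42, 44, 5, -46, -27, 15, -11] -> [17, -25, 42, -44, -5, 46, 27, -15, 11] -> [11, -15, 27, 46, -5, -44, 42, -25, 17] -> 46
  [-50, 45, -23, -25, 36, -47, 8, 15, 24] -> [50, -45, 23, 25, -36, 47, -8, -15, -24] -> [-24, -15, -8, 47, -36, 25, 23, -45, 50] -> 50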